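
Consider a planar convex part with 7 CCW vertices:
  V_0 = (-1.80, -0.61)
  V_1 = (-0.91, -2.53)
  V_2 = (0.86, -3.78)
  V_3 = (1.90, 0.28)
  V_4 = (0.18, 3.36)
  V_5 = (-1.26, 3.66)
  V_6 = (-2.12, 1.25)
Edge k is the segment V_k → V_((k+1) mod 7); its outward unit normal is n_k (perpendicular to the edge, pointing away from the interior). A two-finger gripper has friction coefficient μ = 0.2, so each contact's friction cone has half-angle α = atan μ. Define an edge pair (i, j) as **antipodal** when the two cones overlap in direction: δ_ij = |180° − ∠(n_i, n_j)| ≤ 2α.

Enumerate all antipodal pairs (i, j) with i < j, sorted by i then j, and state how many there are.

count = 3; pairs: (0,3), (2,5), (3,6)

α = atan 0.2 = 11.31°;  2α = 22.62°
n_0 = (-0.9073, -0.4206)
n_1 = (-0.5769, -0.8168)
n_2 = (+0.9687, -0.2481)
n_3 = (+0.8731, +0.4876)
n_4 = (+0.2040, +0.9790)
n_5 = (-0.9418, +0.3361)
n_6 = (-0.9855, -0.1696)
  (0,1): δ = 150.10°  ·
  (0,2): δ = 39.24°  ·
  (0,3): δ = 4.31°  ✓
  (0,4): δ = 53.36°  ·
  (0,5): δ = 135.49°  ·
  (0,6): δ = 164.89°  ·
  (1,2): δ = 69.14°  ·
  (1,3): δ = 25.59°  ·
  (1,4): δ = 23.46°  ·
  (1,5): δ = 105.59°  ·
  (1,6): δ = 134.99°  ·
  (2,3): δ = 136.45°  ·
  (2,4): δ = 87.40°  ·
  (2,5): δ = 5.27°  ✓
  (2,6): δ = 24.13°  ·
  (3,4): δ = 130.95°  ·
  (3,5): δ = 48.82°  ·
  (3,6): δ = 19.42°  ✓
  (4,5): δ = 97.87°  ·
  (4,6): δ = 68.47°  ·
  (5,6): δ = 150.60°  ·
antipodal pairs: 3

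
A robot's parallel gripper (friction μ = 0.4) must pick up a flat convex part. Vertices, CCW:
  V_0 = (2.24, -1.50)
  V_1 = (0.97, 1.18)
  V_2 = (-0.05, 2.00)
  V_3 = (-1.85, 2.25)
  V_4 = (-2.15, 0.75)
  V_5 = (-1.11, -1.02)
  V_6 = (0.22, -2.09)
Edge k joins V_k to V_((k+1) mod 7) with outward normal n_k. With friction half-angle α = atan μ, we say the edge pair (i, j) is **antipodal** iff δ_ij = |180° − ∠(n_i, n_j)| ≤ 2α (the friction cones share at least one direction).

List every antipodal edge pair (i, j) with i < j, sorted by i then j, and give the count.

count = 7; pairs: (0,3), (0,4), (0,5), (1,4), (1,5), (2,5), (2,6)

α = atan 0.4 = 21.80°;  2α = 43.60°
n_0 = (+0.9037, +0.4282)
n_1 = (+0.6266, +0.7794)
n_2 = (+0.1376, +0.9905)
n_3 = (-0.9806, +0.1961)
n_4 = (-0.8622, -0.5066)
n_5 = (-0.6268, -0.7792)
n_6 = (+0.2804, -0.9599)
  (0,1): δ = 154.15°  ·
  (0,2): δ = 123.26°  ·
  (0,3): δ = 36.67°  ✓
  (0,4): δ = 5.08°  ✓
  (0,5): δ = 25.83°  ✓
  (0,6): δ = 80.93°  ·
  (1,2): δ = 149.11°  ·
  (1,3): δ = 62.51°  ·
  (1,4): δ = 20.77°  ✓
  (1,5): δ = 0.02°  ✓
  (1,6): δ = 55.08°  ·
  (2,3): δ = 93.40°  ·
  (2,4): δ = 51.66°  ·
  (2,5): δ = 30.91°  ✓
  (2,6): δ = 24.19°  ✓
  (3,4): δ = 138.25°  ·
  (3,5): δ = 117.51°  ·
  (3,6): δ = 62.41°  ·
  (4,5): δ = 159.25°  ·
  (4,6): δ = 104.16°  ·
  (5,6): δ = 124.90°  ·
antipodal pairs: 7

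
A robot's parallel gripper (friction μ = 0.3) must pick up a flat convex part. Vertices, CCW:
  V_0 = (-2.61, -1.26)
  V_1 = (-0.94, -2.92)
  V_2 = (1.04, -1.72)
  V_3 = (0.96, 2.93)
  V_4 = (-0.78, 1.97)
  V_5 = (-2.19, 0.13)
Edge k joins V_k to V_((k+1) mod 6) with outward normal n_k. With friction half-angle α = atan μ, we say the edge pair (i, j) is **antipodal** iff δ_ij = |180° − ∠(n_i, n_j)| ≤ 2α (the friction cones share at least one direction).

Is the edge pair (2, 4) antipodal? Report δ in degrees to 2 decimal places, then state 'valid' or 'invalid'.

δ = 38.45°, invalid

α = atan 0.3 = 16.70°;  2α = 33.40°
edge 2: e_2 = (-0.08, +4.65);  n_2 = (+0.9999, +0.0172)
edge 4: e_4 = (-1.41, -1.84);  n_4 = (-0.7937, +0.6083)
∠(n_2, n_4) = 141.55°
δ = |180° − 141.55°| = 38.45°
38.45° > 2α = 33.40°  →  invalid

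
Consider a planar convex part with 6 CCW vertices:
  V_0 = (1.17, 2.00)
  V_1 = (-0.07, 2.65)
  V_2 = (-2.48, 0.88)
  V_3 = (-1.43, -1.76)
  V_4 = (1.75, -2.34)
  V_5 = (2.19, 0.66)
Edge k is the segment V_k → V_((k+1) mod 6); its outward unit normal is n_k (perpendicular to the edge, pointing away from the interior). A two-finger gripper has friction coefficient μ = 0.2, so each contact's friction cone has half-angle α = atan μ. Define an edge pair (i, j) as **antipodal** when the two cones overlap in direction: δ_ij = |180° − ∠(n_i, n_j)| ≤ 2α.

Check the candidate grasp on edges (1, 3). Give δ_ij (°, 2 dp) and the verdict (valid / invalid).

α = atan 0.2 = 11.31°;  2α = 22.62°
edge 1: e_1 = (-2.41, -1.77);  n_1 = (-0.5919, +0.8060)
edge 3: e_3 = (+3.18, -0.58);  n_3 = (-0.1794, -0.9838)
∠(n_1, n_3) = 133.37°
δ = |180° − 133.37°| = 46.63°
46.63° > 2α = 22.62°  →  invalid

δ = 46.63°, invalid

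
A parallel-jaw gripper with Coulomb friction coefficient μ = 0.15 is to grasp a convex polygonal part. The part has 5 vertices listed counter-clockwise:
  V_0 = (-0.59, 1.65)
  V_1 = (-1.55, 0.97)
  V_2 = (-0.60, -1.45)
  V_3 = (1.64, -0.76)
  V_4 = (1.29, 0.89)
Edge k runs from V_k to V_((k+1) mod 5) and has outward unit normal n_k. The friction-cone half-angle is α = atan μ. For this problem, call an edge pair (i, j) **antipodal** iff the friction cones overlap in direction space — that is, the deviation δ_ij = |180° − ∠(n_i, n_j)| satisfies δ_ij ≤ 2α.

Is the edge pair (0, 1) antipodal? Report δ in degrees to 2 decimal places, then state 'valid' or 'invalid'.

δ = 103.88°, invalid

α = atan 0.15 = 8.53°;  2α = 17.06°
edge 0: e_0 = (-0.96, -0.68);  n_0 = (-0.5780, +0.8160)
edge 1: e_1 = (+0.95, -2.42);  n_1 = (-0.9308, -0.3654)
∠(n_0, n_1) = 76.12°
δ = |180° − 76.12°| = 103.88°
103.88° > 2α = 17.06°  →  invalid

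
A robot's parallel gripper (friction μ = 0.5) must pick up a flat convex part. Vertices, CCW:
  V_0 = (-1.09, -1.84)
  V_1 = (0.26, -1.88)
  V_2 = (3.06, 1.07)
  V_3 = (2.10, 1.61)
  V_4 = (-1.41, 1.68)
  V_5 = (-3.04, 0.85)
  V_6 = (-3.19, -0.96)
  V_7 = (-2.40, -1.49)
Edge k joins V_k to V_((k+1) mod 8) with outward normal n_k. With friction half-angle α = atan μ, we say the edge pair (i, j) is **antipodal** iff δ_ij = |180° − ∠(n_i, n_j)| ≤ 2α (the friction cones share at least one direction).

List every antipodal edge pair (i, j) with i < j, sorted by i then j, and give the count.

α = atan 0.5 = 26.57°;  2α = 53.13°
n_0 = (-0.0296, -0.9996)
n_1 = (+0.7253, -0.6884)
n_2 = (+0.4903, +0.8716)
n_3 = (+0.0199, +0.9998)
n_4 = (-0.4538, +0.8911)
n_5 = (-0.9966, +0.0826)
n_6 = (-0.5571, -0.8304)
n_7 = (-0.2581, -0.9661)
  (0,1): δ = 131.81°  ·
  (0,2): δ = 27.66°  ✓
  (0,3): δ = 0.55°  ✓
  (0,4): δ = 28.68°  ✓
  (0,5): δ = 86.96°  ·
  (0,6): δ = 147.84°  ·
  (0,7): δ = 166.74°  ·
  (1,2): δ = 75.85°  ·
  (1,3): δ = 47.64°  ✓
  (1,4): δ = 19.51°  ✓
  (1,5): δ = 38.77°  ✓
  (1,6): δ = 99.65°  ·
  (1,7): δ = 118.55°  ·
  (2,3): δ = 151.78°  ·
  (2,4): δ = 123.66°  ·
  (2,5): δ = 65.38°  ·
  (2,6): δ = 4.50°  ✓
  (2,7): δ = 14.40°  ✓
  (3,4): δ = 151.87°  ·
  (3,5): δ = 93.59°  ·
  (3,6): δ = 32.71°  ✓
  (3,7): δ = 13.82°  ✓
  (4,5): δ = 121.72°  ·
  (4,6): δ = 60.84°  ·
  (4,7): δ = 41.94°  ✓
  (5,6): δ = 119.12°  ·
  (5,7): δ = 100.22°  ·
  (6,7): δ = 161.10°  ·
antipodal pairs: 11

count = 11; pairs: (0,2), (0,3), (0,4), (1,3), (1,4), (1,5), (2,6), (2,7), (3,6), (3,7), (4,7)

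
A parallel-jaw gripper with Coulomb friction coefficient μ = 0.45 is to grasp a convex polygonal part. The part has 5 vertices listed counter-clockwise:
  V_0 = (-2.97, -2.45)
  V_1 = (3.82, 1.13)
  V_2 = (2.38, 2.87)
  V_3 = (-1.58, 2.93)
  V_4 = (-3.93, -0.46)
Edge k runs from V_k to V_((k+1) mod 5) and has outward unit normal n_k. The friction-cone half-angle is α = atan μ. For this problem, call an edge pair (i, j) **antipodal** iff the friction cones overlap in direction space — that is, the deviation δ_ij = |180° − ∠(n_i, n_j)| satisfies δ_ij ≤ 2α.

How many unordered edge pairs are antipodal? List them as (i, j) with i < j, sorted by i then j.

α = atan 0.45 = 24.23°;  2α = 48.46°
n_0 = (+0.4664, -0.8846)
n_1 = (+0.7704, +0.6376)
n_2 = (+0.0151, +0.9999)
n_3 = (-0.8218, +0.5697)
n_4 = (-0.9007, -0.4345)
  (0,1): δ = 78.19°  ·
  (0,2): δ = 28.67°  ✓
  (0,3): δ = 27.47°  ✓
  (0,4): δ = 87.95°  ·
  (1,2): δ = 130.48°  ·
  (1,3): δ = 74.34°  ·
  (1,4): δ = 13.86°  ✓
  (2,3): δ = 123.86°  ·
  (2,4): δ = 63.38°  ·
  (3,4): δ = 119.52°  ·
antipodal pairs: 3

count = 3; pairs: (0,2), (0,3), (1,4)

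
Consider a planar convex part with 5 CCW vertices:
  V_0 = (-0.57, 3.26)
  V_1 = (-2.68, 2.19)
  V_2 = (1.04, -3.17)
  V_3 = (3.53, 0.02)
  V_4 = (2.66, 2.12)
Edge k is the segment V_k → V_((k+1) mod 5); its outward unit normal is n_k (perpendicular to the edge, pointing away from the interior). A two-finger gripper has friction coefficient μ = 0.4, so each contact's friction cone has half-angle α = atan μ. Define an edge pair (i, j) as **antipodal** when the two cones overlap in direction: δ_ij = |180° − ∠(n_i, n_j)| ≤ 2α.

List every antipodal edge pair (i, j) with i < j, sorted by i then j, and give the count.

α = atan 0.4 = 21.80°;  2α = 43.60°
n_0 = (-0.4523, +0.8919)
n_1 = (-0.8215, -0.5702)
n_2 = (+0.7883, -0.6153)
n_3 = (+0.9239, +0.3827)
n_4 = (+0.3328, +0.9430)
  (0,1): δ = 82.13°  ·
  (0,2): δ = 25.14°  ✓
  (0,3): δ = 85.61°  ·
  (0,4): δ = 133.67°  ·
  (1,2): δ = 72.74°  ·
  (1,3): δ = 12.26°  ✓
  (1,4): δ = 35.80°  ✓
  (2,3): δ = 119.52°  ·
  (2,4): δ = 71.47°  ·
  (3,4): δ = 131.94°  ·
antipodal pairs: 3

count = 3; pairs: (0,2), (1,3), (1,4)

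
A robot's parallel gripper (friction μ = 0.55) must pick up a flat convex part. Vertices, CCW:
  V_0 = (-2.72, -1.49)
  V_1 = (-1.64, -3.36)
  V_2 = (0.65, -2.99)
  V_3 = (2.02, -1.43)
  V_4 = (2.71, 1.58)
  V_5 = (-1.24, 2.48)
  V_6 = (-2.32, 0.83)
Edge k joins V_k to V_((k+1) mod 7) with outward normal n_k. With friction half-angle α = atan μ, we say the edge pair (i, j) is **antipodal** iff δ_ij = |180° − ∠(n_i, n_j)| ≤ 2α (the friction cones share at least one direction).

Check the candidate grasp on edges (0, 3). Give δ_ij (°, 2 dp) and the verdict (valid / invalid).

δ = 42.92°, valid

α = atan 0.55 = 28.81°;  2α = 57.62°
edge 0: e_0 = (+1.08, -1.87);  n_0 = (-0.8660, -0.5001)
edge 3: e_3 = (+0.69, +3.01);  n_3 = (+0.9747, -0.2234)
∠(n_0, n_3) = 137.08°
δ = |180° − 137.08°| = 42.92°
42.92° ≤ 2α = 57.62°  →  valid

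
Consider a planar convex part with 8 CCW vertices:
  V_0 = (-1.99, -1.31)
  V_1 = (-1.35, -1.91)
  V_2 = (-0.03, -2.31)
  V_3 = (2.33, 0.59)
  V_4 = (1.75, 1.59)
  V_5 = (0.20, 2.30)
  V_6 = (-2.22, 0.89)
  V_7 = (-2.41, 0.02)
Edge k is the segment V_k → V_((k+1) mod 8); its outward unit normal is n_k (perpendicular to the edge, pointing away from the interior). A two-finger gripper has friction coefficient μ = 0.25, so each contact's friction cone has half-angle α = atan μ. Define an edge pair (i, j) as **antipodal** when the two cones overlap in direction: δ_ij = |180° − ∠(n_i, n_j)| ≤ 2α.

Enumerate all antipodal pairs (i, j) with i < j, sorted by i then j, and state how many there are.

α = atan 0.25 = 14.04°;  2α = 28.07°
n_0 = (-0.6839, -0.7295)
n_1 = (-0.2900, -0.9570)
n_2 = (+0.7756, -0.6312)
n_3 = (+0.8650, +0.5017)
n_4 = (+0.4165, +0.9092)
n_5 = (-0.5034, +0.8640)
n_6 = (-0.9770, +0.2134)
n_7 = (-0.9536, -0.3011)
  (0,1): δ = 153.71°  ·
  (0,2): δ = 85.99°  ·
  (0,3): δ = 16.73°  ✓
  (0,4): δ = 18.54°  ✓
  (0,5): δ = 73.38°  ·
  (0,6): δ = 120.83°  ·
  (0,7): δ = 150.68°  ·
  (1,2): δ = 112.28°  ·
  (1,3): δ = 43.03°  ·
  (1,4): δ = 7.75°  ✓
  (1,5): δ = 47.09°  ·
  (1,6): δ = 94.54°  ·
  (1,7): δ = 124.38°  ·
  (2,3): δ = 110.75°  ·
  (2,4): δ = 75.47°  ·
  (2,5): δ = 20.63°  ✓
  (2,6): δ = 26.82°  ✓
  (2,7): δ = 56.66°  ·
  (3,4): δ = 144.72°  ·
  (3,5): δ = 89.89°  ·
  (3,6): δ = 42.43°  ·
  (3,7): δ = 12.59°  ✓
  (4,5): δ = 125.16°  ·
  (4,6): δ = 77.71°  ·
  (4,7): δ = 47.86°  ·
  (5,6): δ = 132.55°  ·
  (5,7): δ = 102.70°  ·
  (6,7): δ = 150.15°  ·
antipodal pairs: 6

count = 6; pairs: (0,3), (0,4), (1,4), (2,5), (2,6), (3,7)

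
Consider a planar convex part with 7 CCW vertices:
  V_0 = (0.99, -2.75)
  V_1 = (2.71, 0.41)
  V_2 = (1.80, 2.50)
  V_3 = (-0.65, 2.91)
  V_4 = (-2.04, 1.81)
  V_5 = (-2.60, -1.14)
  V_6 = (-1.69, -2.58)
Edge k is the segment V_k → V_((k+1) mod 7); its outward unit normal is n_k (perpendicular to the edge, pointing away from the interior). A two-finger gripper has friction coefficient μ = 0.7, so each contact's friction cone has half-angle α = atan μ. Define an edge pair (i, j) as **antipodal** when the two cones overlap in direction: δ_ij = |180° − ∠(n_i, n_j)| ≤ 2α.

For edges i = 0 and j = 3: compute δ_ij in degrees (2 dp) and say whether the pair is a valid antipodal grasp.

α = atan 0.7 = 34.99°;  2α = 69.98°
edge 0: e_0 = (+1.72, +3.16);  n_0 = (+0.8783, -0.4781)
edge 3: e_3 = (-1.39, -1.10);  n_3 = (-0.6206, +0.7842)
∠(n_0, n_3) = 156.92°
δ = |180° − 156.92°| = 23.08°
23.08° ≤ 2α = 69.98°  →  valid

δ = 23.08°, valid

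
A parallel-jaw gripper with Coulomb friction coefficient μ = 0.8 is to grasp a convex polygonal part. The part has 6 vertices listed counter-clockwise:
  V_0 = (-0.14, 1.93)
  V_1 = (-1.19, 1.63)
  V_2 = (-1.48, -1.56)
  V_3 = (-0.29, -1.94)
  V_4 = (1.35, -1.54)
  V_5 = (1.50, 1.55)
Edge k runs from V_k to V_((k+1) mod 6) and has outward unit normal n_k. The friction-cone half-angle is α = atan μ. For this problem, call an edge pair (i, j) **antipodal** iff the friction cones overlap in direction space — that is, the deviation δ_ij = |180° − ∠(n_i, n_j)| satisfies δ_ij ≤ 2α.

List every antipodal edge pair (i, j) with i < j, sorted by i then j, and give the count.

α = atan 0.8 = 38.66°;  2α = 77.32°
n_0 = (-0.2747, +0.9615)
n_1 = (-0.9959, +0.0905)
n_2 = (-0.3042, -0.9526)
n_3 = (+0.2370, -0.9715)
n_4 = (+0.9988, -0.0485)
n_5 = (+0.2257, +0.9742)
  (0,1): δ = 111.14°  ·
  (0,2): δ = 33.66°  ✓
  (0,3): δ = 2.24°  ✓
  (0,4): δ = 71.28°  ✓
  (0,5): δ = 151.01°  ·
  (1,2): δ = 102.52°  ·
  (1,3): δ = 71.10°  ✓
  (1,4): δ = 2.42°  ✓
  (1,5): δ = 82.15°  ·
  (2,3): δ = 148.58°  ·
  (2,4): δ = 75.07°  ✓
  (2,5): δ = 4.66°  ✓
  (3,4): δ = 106.49°  ·
  (3,5): δ = 26.75°  ✓
  (4,5): δ = 100.27°  ·
antipodal pairs: 8

count = 8; pairs: (0,2), (0,3), (0,4), (1,3), (1,4), (2,4), (2,5), (3,5)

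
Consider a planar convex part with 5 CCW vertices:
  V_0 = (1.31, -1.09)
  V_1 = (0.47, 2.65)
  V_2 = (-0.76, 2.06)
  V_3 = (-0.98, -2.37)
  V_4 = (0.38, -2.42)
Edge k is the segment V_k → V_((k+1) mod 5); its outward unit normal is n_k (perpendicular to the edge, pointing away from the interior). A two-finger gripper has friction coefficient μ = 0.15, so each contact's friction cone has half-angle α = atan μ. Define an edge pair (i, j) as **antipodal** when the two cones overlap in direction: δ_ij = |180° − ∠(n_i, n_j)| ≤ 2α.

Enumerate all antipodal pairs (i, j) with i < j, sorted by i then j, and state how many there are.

count = 1; pairs: (0,2)

α = atan 0.15 = 8.53°;  2α = 17.06°
n_0 = (+0.9757, +0.2191)
n_1 = (-0.4325, +0.9016)
n_2 = (-0.9988, +0.0496)
n_3 = (-0.0367, -0.9993)
n_4 = (+0.8195, -0.5730)
  (0,1): δ = 77.03°  ·
  (0,2): δ = 15.50°  ✓
  (0,3): δ = 75.24°  ·
  (0,4): δ = 132.38°  ·
  (1,2): δ = 118.47°  ·
  (1,3): δ = 27.73°  ·
  (1,4): δ = 29.41°  ·
  (2,3): δ = 89.26°  ·
  (2,4): δ = 32.12°  ·
  (3,4): δ = 122.86°  ·
antipodal pairs: 1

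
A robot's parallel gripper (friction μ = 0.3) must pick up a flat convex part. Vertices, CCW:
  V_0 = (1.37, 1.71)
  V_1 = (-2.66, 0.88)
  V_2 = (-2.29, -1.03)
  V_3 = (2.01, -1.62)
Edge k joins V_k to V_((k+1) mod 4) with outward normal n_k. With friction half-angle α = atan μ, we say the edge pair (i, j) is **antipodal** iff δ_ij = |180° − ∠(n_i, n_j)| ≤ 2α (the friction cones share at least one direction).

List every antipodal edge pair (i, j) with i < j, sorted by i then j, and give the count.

count = 2; pairs: (0,2), (1,3)

α = atan 0.3 = 16.70°;  2α = 33.40°
n_0 = (-0.2017, +0.9794)
n_1 = (-0.9817, -0.1902)
n_2 = (-0.1359, -0.9907)
n_3 = (+0.9820, +0.1887)
  (0,1): δ = 90.67°  ·
  (0,2): δ = 19.45°  ✓
  (0,3): δ = 89.24°  ·
  (1,2): δ = 108.78°  ·
  (1,3): δ = 0.08°  ✓
  (2,3): δ = 71.31°  ·
antipodal pairs: 2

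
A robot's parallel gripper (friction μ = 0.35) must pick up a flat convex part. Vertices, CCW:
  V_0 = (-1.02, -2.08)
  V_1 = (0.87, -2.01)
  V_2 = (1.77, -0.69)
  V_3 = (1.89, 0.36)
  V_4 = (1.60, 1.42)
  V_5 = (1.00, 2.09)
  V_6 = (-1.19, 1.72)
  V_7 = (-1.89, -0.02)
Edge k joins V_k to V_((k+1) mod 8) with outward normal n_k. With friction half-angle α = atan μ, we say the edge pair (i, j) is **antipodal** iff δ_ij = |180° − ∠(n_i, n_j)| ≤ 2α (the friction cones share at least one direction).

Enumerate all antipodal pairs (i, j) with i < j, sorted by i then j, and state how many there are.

α = atan 0.35 = 19.29°;  2α = 38.58°
n_0 = (+0.0370, -0.9993)
n_1 = (+0.8262, -0.5633)
n_2 = (+0.9935, -0.1135)
n_3 = (+0.9646, +0.2639)
n_4 = (+0.7450, +0.6671)
n_5 = (-0.1666, +0.9860)
n_6 = (-0.9277, +0.3732)
n_7 = (-0.9212, -0.3891)
  (0,1): δ = 126.41°  ·
  (0,2): δ = 98.64°  ·
  (0,3): δ = 76.82°  ·
  (0,4): δ = 50.28°  ·
  (0,5): δ = 7.47°  ✓
  (0,6): δ = 65.96°  ·
  (0,7): δ = 110.77°  ·
  (1,2): δ = 152.23°  ·
  (1,3): δ = 130.41°  ·
  (1,4): δ = 103.87°  ·
  (1,5): δ = 46.12°  ·
  (1,6): δ = 12.37°  ✓
  (1,7): δ = 57.18°  ·
  (2,3): δ = 158.18°  ·
  (2,4): δ = 131.64°  ·
  (2,5): δ = 73.89°  ·
  (2,6): δ = 15.40°  ✓
  (2,7): δ = 29.42°  ✓
  (3,4): δ = 153.46°  ·
  (3,5): δ = 95.71°  ·
  (3,6): δ = 37.22°  ✓
  (3,7): δ = 7.59°  ✓
  (4,5): δ = 122.26°  ·
  (4,6): δ = 63.76°  ·
  (4,7): δ = 18.95°  ✓
  (5,6): δ = 121.50°  ·
  (5,7): δ = 76.69°  ·
  (6,7): δ = 135.19°  ·
antipodal pairs: 7

count = 7; pairs: (0,5), (1,6), (2,6), (2,7), (3,6), (3,7), (4,7)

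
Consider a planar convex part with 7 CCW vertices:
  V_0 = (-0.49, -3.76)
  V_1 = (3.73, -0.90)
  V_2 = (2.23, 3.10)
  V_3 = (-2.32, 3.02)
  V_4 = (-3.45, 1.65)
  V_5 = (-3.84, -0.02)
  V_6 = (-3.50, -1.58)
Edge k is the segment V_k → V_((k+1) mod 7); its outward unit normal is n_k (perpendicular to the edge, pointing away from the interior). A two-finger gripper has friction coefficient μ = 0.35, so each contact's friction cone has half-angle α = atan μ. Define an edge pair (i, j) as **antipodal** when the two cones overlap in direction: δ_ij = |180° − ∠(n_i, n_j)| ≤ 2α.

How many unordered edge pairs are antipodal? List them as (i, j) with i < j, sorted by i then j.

α = atan 0.35 = 19.29°;  2α = 38.58°
n_0 = (+0.5610, -0.8278)
n_1 = (+0.9363, +0.3511)
n_2 = (-0.0176, +0.9998)
n_3 = (-0.7714, +0.6363)
n_4 = (-0.9738, +0.2274)
n_5 = (-0.9771, -0.2129)
n_6 = (-0.5866, -0.8099)
  (0,1): δ = 103.57°  ·
  (0,2): δ = 33.12°  ✓
  (0,3): δ = 16.36°  ✓
  (0,4): δ = 42.73°  ·
  (0,5): δ = 68.17°  ·
  (0,6): δ = 109.96°  ·
  (1,2): δ = 109.55°  ·
  (1,3): δ = 60.07°  ·
  (1,4): δ = 33.70°  ✓
  (1,5): δ = 8.26°  ✓
  (1,6): δ = 33.53°  ✓
  (2,3): δ = 130.52°  ·
  (2,4): δ = 104.15°  ·
  (2,5): δ = 78.71°  ·
  (2,6): δ = 36.92°  ✓
  (3,4): δ = 153.63°  ·
  (3,5): δ = 128.19°  ·
  (3,6): δ = 86.40°  ·
  (4,5): δ = 154.56°  ·
  (4,6): δ = 112.77°  ·
  (5,6): δ = 138.21°  ·
antipodal pairs: 6

count = 6; pairs: (0,2), (0,3), (1,4), (1,5), (1,6), (2,6)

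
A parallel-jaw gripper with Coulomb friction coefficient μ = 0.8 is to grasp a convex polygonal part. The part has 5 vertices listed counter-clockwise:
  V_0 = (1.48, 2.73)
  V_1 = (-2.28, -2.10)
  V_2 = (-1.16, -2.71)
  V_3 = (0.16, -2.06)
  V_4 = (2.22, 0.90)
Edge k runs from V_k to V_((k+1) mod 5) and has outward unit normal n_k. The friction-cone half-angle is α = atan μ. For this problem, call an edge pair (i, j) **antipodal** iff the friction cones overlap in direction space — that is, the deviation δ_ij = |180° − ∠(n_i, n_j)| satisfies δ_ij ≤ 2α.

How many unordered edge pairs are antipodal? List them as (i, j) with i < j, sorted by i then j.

α = atan 0.8 = 38.66°;  2α = 77.32°
n_0 = (-0.7891, +0.6143)
n_1 = (-0.4783, -0.8782)
n_2 = (+0.4418, -0.8971)
n_3 = (+0.8208, -0.5712)
n_4 = (+0.9271, +0.3749)
  (0,1): δ = 80.67°  ·
  (0,2): δ = 25.88°  ✓
  (0,3): δ = 3.06°  ✓
  (0,4): δ = 59.92°  ✓
  (1,2): δ = 125.21°  ·
  (1,3): δ = 96.26°  ·
  (1,4): δ = 39.41°  ✓
  (2,3): δ = 151.05°  ·
  (2,4): δ = 94.20°  ·
  (3,4): δ = 123.15°  ·
antipodal pairs: 4

count = 4; pairs: (0,2), (0,3), (0,4), (1,4)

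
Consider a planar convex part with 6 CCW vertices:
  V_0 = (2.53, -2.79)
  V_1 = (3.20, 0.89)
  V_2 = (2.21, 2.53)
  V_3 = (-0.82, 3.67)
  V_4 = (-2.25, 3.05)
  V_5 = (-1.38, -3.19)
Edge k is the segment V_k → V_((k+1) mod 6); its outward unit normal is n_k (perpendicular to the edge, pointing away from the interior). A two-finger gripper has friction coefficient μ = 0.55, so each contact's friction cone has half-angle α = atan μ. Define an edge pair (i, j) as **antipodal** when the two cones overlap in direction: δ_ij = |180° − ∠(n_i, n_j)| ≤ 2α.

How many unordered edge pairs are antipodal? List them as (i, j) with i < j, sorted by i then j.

α = atan 0.55 = 28.81°;  2α = 57.62°
n_0 = (+0.9838, -0.1791)
n_1 = (+0.8561, +0.5168)
n_2 = (+0.3521, +0.9359)
n_3 = (-0.3978, +0.9175)
n_4 = (-0.9904, -0.1381)
n_5 = (+0.1018, -0.9948)
  (0,1): δ = 138.56°  ·
  (0,2): δ = 100.30°  ·
  (0,3): δ = 56.24°  ✓
  (0,4): δ = 18.26°  ✓
  (0,5): δ = 106.16°  ·
  (1,2): δ = 141.74°  ·
  (1,3): δ = 97.68°  ·
  (1,4): δ = 23.18°  ✓
  (1,5): δ = 64.72°  ·
  (2,3): δ = 135.94°  ·
  (2,4): δ = 61.44°  ·
  (2,5): δ = 26.46°  ✓
  (3,4): δ = 105.50°  ·
  (3,5): δ = 17.60°  ✓
  (4,5): δ = 92.10°  ·
antipodal pairs: 5

count = 5; pairs: (0,3), (0,4), (1,4), (2,5), (3,5)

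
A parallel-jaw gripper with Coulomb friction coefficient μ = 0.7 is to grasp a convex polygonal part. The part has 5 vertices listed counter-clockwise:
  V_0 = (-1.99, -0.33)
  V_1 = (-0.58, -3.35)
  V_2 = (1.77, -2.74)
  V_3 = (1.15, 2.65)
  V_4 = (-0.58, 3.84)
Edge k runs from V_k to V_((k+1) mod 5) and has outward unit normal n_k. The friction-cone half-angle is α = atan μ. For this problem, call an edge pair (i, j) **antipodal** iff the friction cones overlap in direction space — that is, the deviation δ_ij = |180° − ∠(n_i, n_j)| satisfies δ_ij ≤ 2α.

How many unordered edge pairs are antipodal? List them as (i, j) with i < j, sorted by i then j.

α = atan 0.7 = 34.99°;  2α = 69.98°
n_0 = (-0.9061, -0.4230)
n_1 = (+0.2512, -0.9679)
n_2 = (+0.9934, +0.1143)
n_3 = (+0.5667, +0.8239)
n_4 = (-0.9473, +0.3203)
  (0,1): δ = 100.48°  ·
  (0,2): δ = 18.47°  ✓
  (0,3): δ = 30.45°  ✓
  (0,4): δ = 136.29°  ·
  (1,2): δ = 97.99°  ·
  (1,3): δ = 49.07°  ✓
  (1,4): δ = 56.77°  ✓
  (2,3): δ = 131.08°  ·
  (2,4): δ = 25.24°  ✓
  (3,4): δ = 74.16°  ·
antipodal pairs: 5

count = 5; pairs: (0,2), (0,3), (1,3), (1,4), (2,4)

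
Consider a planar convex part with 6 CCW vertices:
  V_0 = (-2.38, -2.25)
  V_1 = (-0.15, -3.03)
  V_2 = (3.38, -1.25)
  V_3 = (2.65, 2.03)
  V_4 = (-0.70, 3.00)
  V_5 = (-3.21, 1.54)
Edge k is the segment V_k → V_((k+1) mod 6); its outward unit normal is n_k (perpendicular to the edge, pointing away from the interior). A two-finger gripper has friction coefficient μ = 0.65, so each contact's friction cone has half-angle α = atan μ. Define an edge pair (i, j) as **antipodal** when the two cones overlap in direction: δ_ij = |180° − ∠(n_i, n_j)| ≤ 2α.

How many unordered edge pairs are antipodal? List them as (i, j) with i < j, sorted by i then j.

α = atan 0.65 = 33.02°;  2α = 66.05°
n_0 = (-0.3302, -0.9439)
n_1 = (+0.4502, -0.8929)
n_2 = (+0.9761, +0.2172)
n_3 = (+0.2781, +0.9605)
n_4 = (-0.5028, +0.8644)
n_5 = (-0.9768, -0.2139)
  (0,1): δ = 133.96°  ·
  (0,2): δ = 58.17°  ✓
  (0,3): δ = 3.13°  ✓
  (0,4): δ = 49.46°  ✓
  (0,5): δ = 121.63°  ·
  (1,2): δ = 104.21°  ·
  (1,3): δ = 42.91°  ✓
  (1,4): δ = 3.43°  ✓
  (1,5): δ = 75.59°  ·
  (2,3): δ = 118.70°  ·
  (2,4): δ = 72.36°  ·
  (2,5): δ = 0.19°  ✓
  (3,4): δ = 133.67°  ·
  (3,5): δ = 61.50°  ✓
  (4,5): δ = 107.83°  ·
antipodal pairs: 7

count = 7; pairs: (0,2), (0,3), (0,4), (1,3), (1,4), (2,5), (3,5)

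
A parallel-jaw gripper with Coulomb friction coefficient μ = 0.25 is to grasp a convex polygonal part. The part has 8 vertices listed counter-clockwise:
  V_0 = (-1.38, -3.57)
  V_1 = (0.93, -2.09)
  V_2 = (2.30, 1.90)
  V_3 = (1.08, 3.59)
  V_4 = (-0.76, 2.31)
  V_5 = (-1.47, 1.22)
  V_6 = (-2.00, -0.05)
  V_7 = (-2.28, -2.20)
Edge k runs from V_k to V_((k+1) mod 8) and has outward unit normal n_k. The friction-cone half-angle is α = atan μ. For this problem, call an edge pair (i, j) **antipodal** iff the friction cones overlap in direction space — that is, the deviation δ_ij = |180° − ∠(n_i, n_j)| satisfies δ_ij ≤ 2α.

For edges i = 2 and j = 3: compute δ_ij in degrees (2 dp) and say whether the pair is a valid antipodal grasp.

α = atan 0.25 = 14.04°;  2α = 28.07°
edge 2: e_2 = (-1.22, +1.69);  n_2 = (+0.8108, +0.5853)
edge 3: e_3 = (-1.84, -1.28);  n_3 = (-0.5711, +0.8209)
∠(n_2, n_3) = 89.00°
δ = |180° − 89.00°| = 91.00°
91.00° > 2α = 28.07°  →  invalid

δ = 91.00°, invalid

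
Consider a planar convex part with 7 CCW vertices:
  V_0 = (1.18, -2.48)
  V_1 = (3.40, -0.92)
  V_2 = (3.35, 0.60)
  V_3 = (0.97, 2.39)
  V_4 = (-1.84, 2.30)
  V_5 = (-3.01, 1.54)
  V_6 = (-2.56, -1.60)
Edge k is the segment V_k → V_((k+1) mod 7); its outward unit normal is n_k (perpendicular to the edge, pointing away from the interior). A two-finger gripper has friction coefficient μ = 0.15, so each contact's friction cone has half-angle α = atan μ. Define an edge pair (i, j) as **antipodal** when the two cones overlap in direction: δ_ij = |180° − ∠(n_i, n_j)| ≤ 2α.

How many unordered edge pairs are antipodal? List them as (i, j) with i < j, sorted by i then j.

count = 3; pairs: (0,4), (1,5), (3,6)

α = atan 0.15 = 8.53°;  2α = 17.06°
n_0 = (+0.5749, -0.8182)
n_1 = (+0.9995, +0.0329)
n_2 = (+0.6011, +0.7992)
n_3 = (-0.0320, +0.9995)
n_4 = (-0.5447, +0.8386)
n_5 = (-0.9899, -0.1419)
n_6 = (-0.2290, -0.9734)
  (0,1): δ = 123.21°  ·
  (0,2): δ = 72.04°  ·
  (0,3): δ = 33.26°  ·
  (0,4): δ = 2.09°  ✓
  (0,5): δ = 63.06°  ·
  (0,6): δ = 131.66°  ·
  (1,2): δ = 128.83°  ·
  (1,3): δ = 90.05°  ·
  (1,4): δ = 58.88°  ·
  (1,5): δ = 6.27°  ✓
  (1,6): δ = 74.88°  ·
  (2,3): δ = 141.22°  ·
  (2,4): δ = 110.05°  ·
  (2,5): δ = 44.90°  ·
  (2,6): δ = 23.71°  ·
  (3,4): δ = 148.83°  ·
  (3,5): δ = 83.68°  ·
  (3,6): δ = 15.07°  ✓
  (4,5): δ = 114.85°  ·
  (4,6): δ = 46.25°  ·
  (5,6): δ = 111.40°  ·
antipodal pairs: 3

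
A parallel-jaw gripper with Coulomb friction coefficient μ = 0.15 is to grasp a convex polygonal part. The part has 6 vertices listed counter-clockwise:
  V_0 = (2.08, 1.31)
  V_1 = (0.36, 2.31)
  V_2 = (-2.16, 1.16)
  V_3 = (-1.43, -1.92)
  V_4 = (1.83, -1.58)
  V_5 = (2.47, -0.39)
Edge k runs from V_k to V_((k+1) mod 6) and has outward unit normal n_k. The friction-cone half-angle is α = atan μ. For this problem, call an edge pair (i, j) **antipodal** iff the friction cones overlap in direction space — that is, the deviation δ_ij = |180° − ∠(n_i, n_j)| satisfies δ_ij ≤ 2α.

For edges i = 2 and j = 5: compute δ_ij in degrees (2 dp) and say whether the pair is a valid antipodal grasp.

δ = 0.41°, valid

α = atan 0.15 = 8.53°;  2α = 17.06°
edge 2: e_2 = (+0.73, -3.08);  n_2 = (-0.9730, -0.2306)
edge 5: e_5 = (-0.39, +1.70);  n_5 = (+0.9747, +0.2236)
∠(n_2, n_5) = 179.59°
δ = |180° − 179.59°| = 0.41°
0.41° ≤ 2α = 17.06°  →  valid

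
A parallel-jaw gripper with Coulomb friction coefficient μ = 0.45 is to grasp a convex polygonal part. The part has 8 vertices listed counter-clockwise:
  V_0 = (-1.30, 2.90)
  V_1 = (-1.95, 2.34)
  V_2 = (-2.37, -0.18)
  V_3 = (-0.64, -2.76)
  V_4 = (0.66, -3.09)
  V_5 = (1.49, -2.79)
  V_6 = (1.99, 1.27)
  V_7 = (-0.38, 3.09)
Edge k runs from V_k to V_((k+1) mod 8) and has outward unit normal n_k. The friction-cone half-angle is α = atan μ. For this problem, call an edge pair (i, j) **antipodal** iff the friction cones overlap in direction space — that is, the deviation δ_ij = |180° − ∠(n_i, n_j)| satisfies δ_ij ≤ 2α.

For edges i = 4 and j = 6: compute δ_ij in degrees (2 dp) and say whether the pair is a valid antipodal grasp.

δ = 57.39°, invalid

α = atan 0.45 = 24.23°;  2α = 48.46°
edge 4: e_4 = (+0.83, +0.30);  n_4 = (+0.3399, -0.9405)
edge 6: e_6 = (-2.37, +1.82);  n_6 = (+0.6091, +0.7931)
∠(n_4, n_6) = 122.61°
δ = |180° − 122.61°| = 57.39°
57.39° > 2α = 48.46°  →  invalid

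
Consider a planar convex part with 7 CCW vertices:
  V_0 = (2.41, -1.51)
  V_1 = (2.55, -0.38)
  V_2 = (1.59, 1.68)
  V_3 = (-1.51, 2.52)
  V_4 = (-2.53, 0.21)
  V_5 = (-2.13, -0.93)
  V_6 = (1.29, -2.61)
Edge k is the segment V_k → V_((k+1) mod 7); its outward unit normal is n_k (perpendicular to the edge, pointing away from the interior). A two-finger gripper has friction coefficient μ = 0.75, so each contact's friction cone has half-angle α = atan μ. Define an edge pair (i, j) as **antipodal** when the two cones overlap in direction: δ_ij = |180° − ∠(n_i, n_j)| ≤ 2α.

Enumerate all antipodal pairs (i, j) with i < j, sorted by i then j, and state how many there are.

α = atan 0.75 = 36.87°;  2α = 73.74°
n_0 = (+0.9924, -0.1230)
n_1 = (+0.9064, +0.4224)
n_2 = (+0.2615, +0.9652)
n_3 = (-0.9148, +0.4039)
n_4 = (-0.9436, -0.3311)
n_5 = (-0.4409, -0.8976)
n_6 = (+0.7007, -0.7134)
  (0,1): δ = 147.95°  ·
  (0,2): δ = 98.10°  ·
  (0,3): δ = 16.76°  ✓
  (0,4): δ = 26.40°  ✓
  (0,5): δ = 70.90°  ✓
  (0,6): δ = 141.55°  ·
  (1,2): δ = 130.15°  ·
  (1,3): δ = 48.81°  ✓
  (1,4): δ = 5.65°  ✓
  (1,5): δ = 38.85°  ✓
  (1,6): δ = 109.50°  ·
  (2,3): δ = 98.66°  ·
  (2,4): δ = 55.50°  ✓
  (2,5): δ = 11.00°  ✓
  (2,6): δ = 59.65°  ✓
  (3,4): δ = 136.84°  ·
  (3,5): δ = 92.34°  ·
  (3,6): δ = 21.69°  ✓
  (4,5): δ = 135.50°  ·
  (4,6): δ = 64.85°  ✓
  (5,6): δ = 109.35°  ·
antipodal pairs: 11

count = 11; pairs: (0,3), (0,4), (0,5), (1,3), (1,4), (1,5), (2,4), (2,5), (2,6), (3,6), (4,6)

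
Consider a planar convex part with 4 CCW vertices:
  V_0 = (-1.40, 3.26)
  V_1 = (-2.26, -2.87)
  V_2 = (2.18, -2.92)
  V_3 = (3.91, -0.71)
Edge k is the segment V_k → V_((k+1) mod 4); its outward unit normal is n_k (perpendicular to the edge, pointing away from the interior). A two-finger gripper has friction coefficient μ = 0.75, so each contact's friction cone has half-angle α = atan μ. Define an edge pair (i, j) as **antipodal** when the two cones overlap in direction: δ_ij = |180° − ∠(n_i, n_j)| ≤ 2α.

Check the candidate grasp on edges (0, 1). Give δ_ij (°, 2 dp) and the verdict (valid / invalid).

α = atan 0.75 = 36.87°;  2α = 73.74°
edge 0: e_0 = (-0.86, -6.13);  n_0 = (-0.9903, +0.1389)
edge 1: e_1 = (+4.44, -0.05);  n_1 = (-0.0113, -0.9999)
∠(n_0, n_1) = 97.34°
δ = |180° − 97.34°| = 82.66°
82.66° > 2α = 73.74°  →  invalid

δ = 82.66°, invalid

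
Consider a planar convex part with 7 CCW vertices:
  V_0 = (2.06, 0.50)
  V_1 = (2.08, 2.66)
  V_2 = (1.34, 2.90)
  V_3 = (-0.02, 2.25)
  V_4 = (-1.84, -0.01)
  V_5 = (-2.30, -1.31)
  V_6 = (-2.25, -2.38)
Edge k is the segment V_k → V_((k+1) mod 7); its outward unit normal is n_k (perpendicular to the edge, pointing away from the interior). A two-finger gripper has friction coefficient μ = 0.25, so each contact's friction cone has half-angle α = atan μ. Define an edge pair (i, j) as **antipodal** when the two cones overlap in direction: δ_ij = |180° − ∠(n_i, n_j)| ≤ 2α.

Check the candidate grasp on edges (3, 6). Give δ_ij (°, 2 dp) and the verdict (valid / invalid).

δ = 17.40°, valid

α = atan 0.25 = 14.04°;  2α = 28.07°
edge 3: e_3 = (-1.82, -2.26);  n_3 = (-0.7788, +0.6272)
edge 6: e_6 = (+4.31, +2.88);  n_6 = (+0.5556, -0.8315)
∠(n_3, n_6) = 162.60°
δ = |180° − 162.60°| = 17.40°
17.40° ≤ 2α = 28.07°  →  valid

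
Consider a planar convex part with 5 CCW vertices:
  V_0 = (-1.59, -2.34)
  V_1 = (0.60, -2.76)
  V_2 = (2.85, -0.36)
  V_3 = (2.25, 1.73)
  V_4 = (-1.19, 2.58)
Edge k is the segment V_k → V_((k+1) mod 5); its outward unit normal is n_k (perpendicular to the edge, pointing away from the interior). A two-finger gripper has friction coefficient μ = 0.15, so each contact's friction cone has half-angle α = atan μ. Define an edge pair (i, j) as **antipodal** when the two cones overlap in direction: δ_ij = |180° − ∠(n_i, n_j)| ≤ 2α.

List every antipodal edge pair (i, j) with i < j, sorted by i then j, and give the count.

count = 1; pairs: (0,3)

α = atan 0.15 = 8.53°;  2α = 17.06°
n_0 = (-0.1883, -0.9821)
n_1 = (+0.7295, -0.6839)
n_2 = (+0.9612, +0.2759)
n_3 = (+0.2399, +0.9708)
n_4 = (-0.9967, +0.0810)
  (0,1): δ = 122.30°  ·
  (0,2): δ = 63.13°  ·
  (0,3): δ = 3.02°  ✓
  (0,4): δ = 96.21°  ·
  (1,2): δ = 120.83°  ·
  (1,3): δ = 60.73°  ·
  (1,4): δ = 38.50°  ·
  (2,3): δ = 119.90°  ·
  (2,4): δ = 20.67°  ·
  (3,4): δ = 80.77°  ·
antipodal pairs: 1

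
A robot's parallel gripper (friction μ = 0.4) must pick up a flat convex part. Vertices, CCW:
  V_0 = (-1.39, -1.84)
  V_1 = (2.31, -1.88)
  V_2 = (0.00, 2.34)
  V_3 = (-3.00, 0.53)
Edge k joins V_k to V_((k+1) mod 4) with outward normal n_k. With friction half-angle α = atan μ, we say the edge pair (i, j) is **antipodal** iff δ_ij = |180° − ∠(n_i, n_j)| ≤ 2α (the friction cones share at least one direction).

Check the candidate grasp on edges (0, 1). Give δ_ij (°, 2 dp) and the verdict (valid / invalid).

α = atan 0.4 = 21.80°;  2α = 43.60°
edge 0: e_0 = (+3.70, -0.04);  n_0 = (-0.0108, -0.9999)
edge 1: e_1 = (-2.31, +4.22);  n_1 = (+0.8772, +0.4802)
∠(n_0, n_1) = 119.32°
δ = |180° − 119.32°| = 60.68°
60.68° > 2α = 43.60°  →  invalid

δ = 60.68°, invalid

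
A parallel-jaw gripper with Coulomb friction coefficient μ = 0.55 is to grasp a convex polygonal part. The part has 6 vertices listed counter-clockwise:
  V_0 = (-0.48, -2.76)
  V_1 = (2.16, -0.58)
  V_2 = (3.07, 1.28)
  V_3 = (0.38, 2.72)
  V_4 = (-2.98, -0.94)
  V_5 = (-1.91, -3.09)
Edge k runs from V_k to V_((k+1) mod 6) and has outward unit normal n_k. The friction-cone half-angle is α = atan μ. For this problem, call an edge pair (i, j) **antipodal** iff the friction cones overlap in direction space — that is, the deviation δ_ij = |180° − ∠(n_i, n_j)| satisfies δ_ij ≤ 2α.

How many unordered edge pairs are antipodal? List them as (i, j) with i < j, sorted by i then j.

count = 6; pairs: (0,3), (1,3), (1,4), (2,4), (2,5), (3,5)

α = atan 0.55 = 28.81°;  2α = 57.62°
n_0 = (+0.6367, -0.7711)
n_1 = (+0.8983, -0.4395)
n_2 = (+0.4719, +0.8816)
n_3 = (-0.7367, +0.6763)
n_4 = (-0.8953, -0.4455)
n_5 = (+0.2249, -0.9744)
  (0,1): δ = 155.62°  ·
  (0,2): δ = 67.71°  ·
  (0,3): δ = 7.90°  ✓
  (0,4): δ = 76.91°  ·
  (0,5): δ = 153.45°  ·
  (1,2): δ = 92.09°  ·
  (1,3): δ = 16.48°  ✓
  (1,4): δ = 52.53°  ✓
  (1,5): δ = 129.06°  ·
  (2,3): δ = 104.39°  ·
  (2,4): δ = 35.38°  ✓
  (2,5): δ = 41.16°  ✓
  (3,4): δ = 110.99°  ·
  (3,5): δ = 34.45°  ✓
  (4,5): δ = 103.46°  ·
antipodal pairs: 6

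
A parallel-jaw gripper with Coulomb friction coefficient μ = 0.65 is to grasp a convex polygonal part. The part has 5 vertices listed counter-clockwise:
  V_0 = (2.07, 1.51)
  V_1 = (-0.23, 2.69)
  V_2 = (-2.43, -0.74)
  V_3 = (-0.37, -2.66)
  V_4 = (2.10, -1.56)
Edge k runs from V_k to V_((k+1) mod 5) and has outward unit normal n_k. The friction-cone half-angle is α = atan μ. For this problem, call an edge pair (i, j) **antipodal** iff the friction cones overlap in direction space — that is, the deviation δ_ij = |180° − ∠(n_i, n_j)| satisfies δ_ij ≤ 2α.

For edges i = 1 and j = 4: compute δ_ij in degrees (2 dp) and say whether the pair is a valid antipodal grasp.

δ = 33.24°, valid

α = atan 0.65 = 33.02°;  2α = 66.05°
edge 1: e_1 = (-2.20, -3.43);  n_1 = (-0.8417, +0.5399)
edge 4: e_4 = (-0.03, +3.07);  n_4 = (+1.0000, +0.0098)
∠(n_1, n_4) = 146.76°
δ = |180° − 146.76°| = 33.24°
33.24° ≤ 2α = 66.05°  →  valid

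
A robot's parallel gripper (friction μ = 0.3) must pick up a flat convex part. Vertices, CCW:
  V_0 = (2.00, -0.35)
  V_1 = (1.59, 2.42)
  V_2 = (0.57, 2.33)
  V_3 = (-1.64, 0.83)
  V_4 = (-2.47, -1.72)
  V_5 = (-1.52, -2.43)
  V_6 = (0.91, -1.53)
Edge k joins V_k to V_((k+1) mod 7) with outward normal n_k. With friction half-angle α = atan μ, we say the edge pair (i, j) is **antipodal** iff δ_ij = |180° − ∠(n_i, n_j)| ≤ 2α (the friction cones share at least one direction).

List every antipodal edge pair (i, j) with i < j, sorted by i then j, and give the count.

α = atan 0.3 = 16.70°;  2α = 33.40°
n_0 = (+0.9892, +0.1464)
n_1 = (-0.0879, +0.9961)
n_2 = (-0.5616, +0.8274)
n_3 = (-0.9509, +0.3095)
n_4 = (-0.5987, -0.8010)
n_5 = (+0.3473, -0.9377)
n_6 = (+0.7346, -0.6785)
  (0,1): δ = 93.38°  ·
  (0,2): δ = 64.25°  ·
  (0,3): δ = 26.45°  ✓
  (0,4): δ = 44.81°  ·
  (0,5): δ = 101.90°  ·
  (0,6): δ = 128.85°  ·
  (1,2): δ = 150.88°  ·
  (1,3): δ = 113.07°  ·
  (1,4): δ = 41.82°  ·
  (1,5): δ = 15.28°  ✓
  (1,6): δ = 42.23°  ·
  (2,3): δ = 142.20°  ·
  (2,4): δ = 70.94°  ·
  (2,5): δ = 13.84°  ✓
  (2,6): δ = 13.10°  ✓
  (3,4): δ = 108.74°  ·
  (3,5): δ = 51.65°  ·
  (3,6): δ = 24.70°  ✓
  (4,5): δ = 122.90°  ·
  (4,6): δ = 95.96°  ·
  (5,6): δ = 153.05°  ·
antipodal pairs: 5

count = 5; pairs: (0,3), (1,5), (2,5), (2,6), (3,6)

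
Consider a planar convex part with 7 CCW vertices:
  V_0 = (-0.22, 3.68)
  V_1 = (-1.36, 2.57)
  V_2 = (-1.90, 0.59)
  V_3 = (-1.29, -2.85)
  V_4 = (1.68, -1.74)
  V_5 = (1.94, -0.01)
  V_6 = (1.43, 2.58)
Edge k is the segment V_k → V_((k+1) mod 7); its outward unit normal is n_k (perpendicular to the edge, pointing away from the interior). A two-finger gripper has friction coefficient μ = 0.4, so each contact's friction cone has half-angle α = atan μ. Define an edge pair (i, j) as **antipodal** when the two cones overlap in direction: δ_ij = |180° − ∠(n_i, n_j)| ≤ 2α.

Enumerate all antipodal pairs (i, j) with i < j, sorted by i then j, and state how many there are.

α = atan 0.4 = 21.80°;  2α = 43.60°
n_0 = (-0.6976, +0.7165)
n_1 = (-0.9648, +0.2631)
n_2 = (-0.9846, -0.1746)
n_3 = (+0.3501, -0.9367)
n_4 = (+0.9889, -0.1486)
n_5 = (+0.9812, +0.1932)
n_6 = (+0.5547, +0.8321)
  (0,1): δ = 149.49°  ·
  (0,2): δ = 124.18°  ·
  (0,3): δ = 23.74°  ✓
  (0,4): δ = 37.22°  ✓
  (0,5): δ = 56.90°  ·
  (0,6): δ = 102.07°  ·
  (1,2): δ = 154.69°  ·
  (1,3): δ = 54.25°  ·
  (1,4): δ = 6.71°  ✓
  (1,5): δ = 26.39°  ✓
  (1,6): δ = 71.57°  ·
  (2,3): δ = 79.56°  ·
  (2,4): δ = 18.60°  ✓
  (2,5): δ = 1.08°  ✓
  (2,6): δ = 46.25°  ·
  (3,4): δ = 119.04°  ·
  (3,5): δ = 99.35°  ·
  (3,6): δ = 54.18°  ·
  (4,5): δ = 160.31°  ·
  (4,6): δ = 115.14°  ·
  (5,6): δ = 134.83°  ·
antipodal pairs: 6

count = 6; pairs: (0,3), (0,4), (1,4), (1,5), (2,4), (2,5)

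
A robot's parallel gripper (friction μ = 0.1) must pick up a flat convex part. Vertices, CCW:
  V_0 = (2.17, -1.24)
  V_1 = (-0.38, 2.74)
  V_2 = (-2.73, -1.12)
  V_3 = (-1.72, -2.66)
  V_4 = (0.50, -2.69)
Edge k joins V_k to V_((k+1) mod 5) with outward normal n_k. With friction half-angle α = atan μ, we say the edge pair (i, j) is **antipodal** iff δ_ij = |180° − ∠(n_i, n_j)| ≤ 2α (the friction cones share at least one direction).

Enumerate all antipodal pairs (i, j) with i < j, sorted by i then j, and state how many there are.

α = atan 0.1 = 5.71°;  2α = 11.42°
n_0 = (+0.8420, +0.5395)
n_1 = (-0.8542, +0.5200)
n_2 = (-0.8362, -0.5484)
n_3 = (-0.0135, -0.9999)
n_4 = (+0.6556, -0.7551)
  (0,1): δ = 63.98°  ·
  (0,2): δ = 0.61°  ✓
  (0,3): δ = 56.58°  ·
  (0,4): δ = 98.32°  ·
  (1,2): δ = 115.41°  ·
  (1,3): δ = 59.44°  ·
  (1,4): δ = 17.70°  ·
  (2,3): δ = 124.03°  ·
  (2,4): δ = 82.29°  ·
  (3,4): δ = 138.26°  ·
antipodal pairs: 1

count = 1; pairs: (0,2)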